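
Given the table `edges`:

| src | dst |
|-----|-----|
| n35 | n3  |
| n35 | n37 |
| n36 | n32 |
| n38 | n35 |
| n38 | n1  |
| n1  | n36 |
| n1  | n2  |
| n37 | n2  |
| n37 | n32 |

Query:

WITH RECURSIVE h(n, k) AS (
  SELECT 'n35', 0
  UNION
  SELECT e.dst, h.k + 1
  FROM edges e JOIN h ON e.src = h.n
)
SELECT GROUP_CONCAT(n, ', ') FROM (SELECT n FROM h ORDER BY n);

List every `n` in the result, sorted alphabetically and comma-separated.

n2, n3, n32, n35, n37

Base: (n35, k=0).
Iteration 1: edges from {n35} -> (n3, k=1), (n37, k=1).
Iteration 2: edges from {n3,n37} -> (n2, k=2), (n32, k=2).
Iteration 3: no outgoing edges from {n2,n32}; recursion stops.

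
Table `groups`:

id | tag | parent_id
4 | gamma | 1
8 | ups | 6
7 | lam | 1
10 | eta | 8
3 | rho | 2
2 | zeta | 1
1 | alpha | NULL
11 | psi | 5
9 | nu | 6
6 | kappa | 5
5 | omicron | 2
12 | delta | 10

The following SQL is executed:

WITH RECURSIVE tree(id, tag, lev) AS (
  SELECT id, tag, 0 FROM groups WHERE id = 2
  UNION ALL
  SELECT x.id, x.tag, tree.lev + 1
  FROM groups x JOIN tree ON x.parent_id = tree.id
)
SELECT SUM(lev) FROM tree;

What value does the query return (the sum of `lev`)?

Base: id=2 (zeta) at lev 0.
Iteration 1: rows with parent_id in {2} -> rho (id 3, lev 1), omicron (id 5, lev 1).
Iteration 2: rows with parent_id in {3,5} -> kappa (id 6, lev 2), psi (id 11, lev 2).
Iteration 3: rows with parent_id in {6,11} -> ups (id 8, lev 3), nu (id 9, lev 3).
Iteration 4: rows with parent_id in {8,9} -> eta (id 10, lev 4).
Iteration 5: rows with parent_id in {10} -> delta (id 12, lev 5).
Iteration 6: no rows with parent_id in {12}; recursion stops.
SUM(lev) = 0 + 1 + 1 + 2 + 2 + 3 + 3 + 4 + 5 = 21.

21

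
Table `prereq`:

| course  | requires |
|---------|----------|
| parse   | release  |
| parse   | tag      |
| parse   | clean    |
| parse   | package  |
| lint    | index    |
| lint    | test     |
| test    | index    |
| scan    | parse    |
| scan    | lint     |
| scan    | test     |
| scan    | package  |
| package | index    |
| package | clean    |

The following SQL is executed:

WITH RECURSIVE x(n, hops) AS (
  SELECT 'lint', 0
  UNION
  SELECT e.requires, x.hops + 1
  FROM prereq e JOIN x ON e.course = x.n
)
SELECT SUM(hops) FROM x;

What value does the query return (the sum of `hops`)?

Base: (lint, hops=0).
Iteration 1: edges from {lint} -> (index, hops=1), (test, hops=1).
Iteration 2: edges from {index,test} -> (index, hops=2).
Iteration 3: no outgoing edges from {index}; recursion stops.
SUM(hops) = 0 + 1 + 1 + 2 = 4.

4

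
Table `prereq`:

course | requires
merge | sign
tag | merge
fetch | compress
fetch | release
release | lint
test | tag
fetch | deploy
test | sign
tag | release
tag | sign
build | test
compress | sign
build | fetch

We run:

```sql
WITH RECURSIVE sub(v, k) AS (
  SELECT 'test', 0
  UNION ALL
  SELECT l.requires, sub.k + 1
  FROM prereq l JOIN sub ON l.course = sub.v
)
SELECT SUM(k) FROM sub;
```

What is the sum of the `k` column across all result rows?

Base: (test, k=0).
Iteration 1: edges from {test} -> (sign, k=1), (tag, k=1).
Iteration 2: edges from {sign,tag} -> (merge, k=2), (release, k=2), (sign, k=2).
Iteration 3: edges from {merge,release,sign} -> (lint, k=3), (sign, k=3).
Iteration 4: no outgoing edges from {lint,sign}; recursion stops.
SUM(k) = 0 + 1 + 1 + 2 + 2 + 2 + 3 + 3 = 14.

14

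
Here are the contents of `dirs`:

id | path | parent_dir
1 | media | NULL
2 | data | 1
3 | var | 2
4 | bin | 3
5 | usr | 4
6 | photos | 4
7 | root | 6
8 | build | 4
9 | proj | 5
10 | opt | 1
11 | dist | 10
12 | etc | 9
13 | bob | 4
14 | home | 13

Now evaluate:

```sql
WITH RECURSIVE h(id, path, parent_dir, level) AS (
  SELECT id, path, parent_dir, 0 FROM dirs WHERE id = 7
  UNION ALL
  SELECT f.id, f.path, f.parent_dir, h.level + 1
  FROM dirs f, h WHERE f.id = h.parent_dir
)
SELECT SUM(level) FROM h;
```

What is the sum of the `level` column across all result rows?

Base: id=7 (root), parent_dir=6, level 0.
Iteration 1: join on id=6 -> photos (id 6, parent_dir=4, level 1).
Iteration 2: join on id=4 -> bin (id 4, parent_dir=3, level 2).
Iteration 3: join on id=3 -> var (id 3, parent_dir=2, level 3).
Iteration 4: join on id=2 -> data (id 2, parent_dir=1, level 4).
Iteration 5: join on id=1 -> media (id 1, parent_dir=NULL, level 5).
Iteration 6: parent_dir is NULL; no match; recursion stops.
SUM(level) = 0 + 1 + 2 + 3 + 4 + 5 = 15.

15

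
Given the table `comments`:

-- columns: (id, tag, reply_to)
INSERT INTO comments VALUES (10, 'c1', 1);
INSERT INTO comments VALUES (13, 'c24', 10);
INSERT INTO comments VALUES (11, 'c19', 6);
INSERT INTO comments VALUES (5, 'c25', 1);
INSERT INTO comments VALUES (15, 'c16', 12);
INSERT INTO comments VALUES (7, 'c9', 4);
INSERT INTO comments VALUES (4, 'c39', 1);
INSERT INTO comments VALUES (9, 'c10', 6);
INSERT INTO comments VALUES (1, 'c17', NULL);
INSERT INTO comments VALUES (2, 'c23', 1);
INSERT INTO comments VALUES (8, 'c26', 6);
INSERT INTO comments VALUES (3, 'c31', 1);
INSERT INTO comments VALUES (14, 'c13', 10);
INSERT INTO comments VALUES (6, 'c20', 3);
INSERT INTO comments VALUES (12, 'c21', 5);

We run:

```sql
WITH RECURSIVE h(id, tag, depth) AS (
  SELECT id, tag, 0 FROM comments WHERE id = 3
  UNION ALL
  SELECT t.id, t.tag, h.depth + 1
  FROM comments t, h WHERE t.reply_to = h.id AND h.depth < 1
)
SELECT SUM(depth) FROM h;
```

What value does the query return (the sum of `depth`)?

Base: id=3 (c31) at depth 0.
Iteration 1: rows with reply_to in {3} -> c20 (id 6, depth 1).
Iteration 2: depth < 1 fails for all current rows; recursion stops.
SUM(depth) = 0 + 1 = 1.

1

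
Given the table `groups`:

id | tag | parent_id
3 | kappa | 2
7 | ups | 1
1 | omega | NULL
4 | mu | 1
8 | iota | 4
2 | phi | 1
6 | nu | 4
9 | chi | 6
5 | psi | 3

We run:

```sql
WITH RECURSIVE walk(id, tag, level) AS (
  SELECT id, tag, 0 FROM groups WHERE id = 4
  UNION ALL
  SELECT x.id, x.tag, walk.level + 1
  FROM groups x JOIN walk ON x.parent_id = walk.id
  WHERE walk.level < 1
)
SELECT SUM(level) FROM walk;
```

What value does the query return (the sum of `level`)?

Base: id=4 (mu) at level 0.
Iteration 1: rows with parent_id in {4} -> nu (id 6, level 1), iota (id 8, level 1).
Iteration 2: level < 1 fails for all current rows; recursion stops.
SUM(level) = 0 + 1 + 1 = 2.

2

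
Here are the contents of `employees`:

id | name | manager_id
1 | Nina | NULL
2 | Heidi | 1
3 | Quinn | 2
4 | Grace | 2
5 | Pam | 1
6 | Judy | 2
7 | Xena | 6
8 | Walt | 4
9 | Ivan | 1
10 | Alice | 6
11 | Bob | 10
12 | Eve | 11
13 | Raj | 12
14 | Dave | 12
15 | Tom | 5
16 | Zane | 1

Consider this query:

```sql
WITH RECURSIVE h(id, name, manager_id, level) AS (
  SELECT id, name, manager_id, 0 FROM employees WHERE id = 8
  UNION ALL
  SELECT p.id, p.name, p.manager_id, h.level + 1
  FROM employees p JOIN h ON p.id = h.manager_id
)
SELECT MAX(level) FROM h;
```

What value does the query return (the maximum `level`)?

3

Base: id=8 (Walt), manager_id=4, level 0.
Iteration 1: join on id=4 -> Grace (id 4, manager_id=2, level 1).
Iteration 2: join on id=2 -> Heidi (id 2, manager_id=1, level 2).
Iteration 3: join on id=1 -> Nina (id 1, manager_id=NULL, level 3).
Iteration 4: manager_id is NULL; no match; recursion stops.
level values: 0, 1, 2, 3; the maximum is 3.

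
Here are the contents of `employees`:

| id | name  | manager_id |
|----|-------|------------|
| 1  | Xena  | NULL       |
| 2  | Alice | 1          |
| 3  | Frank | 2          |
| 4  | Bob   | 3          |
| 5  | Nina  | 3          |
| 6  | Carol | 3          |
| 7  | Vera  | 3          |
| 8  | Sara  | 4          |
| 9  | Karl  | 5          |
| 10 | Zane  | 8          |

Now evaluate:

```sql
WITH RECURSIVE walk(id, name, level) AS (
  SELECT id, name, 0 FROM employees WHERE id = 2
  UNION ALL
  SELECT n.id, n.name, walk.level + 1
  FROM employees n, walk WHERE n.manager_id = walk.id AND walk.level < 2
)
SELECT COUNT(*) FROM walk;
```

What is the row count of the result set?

6

Base: id=2 (Alice) at level 0.
Iteration 1: rows with manager_id in {2} -> Frank (id 3, level 1).
Iteration 2: rows with manager_id in {3} -> Bob (id 4, level 2), Nina (id 5, level 2), Carol (id 6, level 2), Vera (id 7, level 2).
Iteration 3: level < 2 fails for all current rows; recursion stops.
Total rows emitted: 6.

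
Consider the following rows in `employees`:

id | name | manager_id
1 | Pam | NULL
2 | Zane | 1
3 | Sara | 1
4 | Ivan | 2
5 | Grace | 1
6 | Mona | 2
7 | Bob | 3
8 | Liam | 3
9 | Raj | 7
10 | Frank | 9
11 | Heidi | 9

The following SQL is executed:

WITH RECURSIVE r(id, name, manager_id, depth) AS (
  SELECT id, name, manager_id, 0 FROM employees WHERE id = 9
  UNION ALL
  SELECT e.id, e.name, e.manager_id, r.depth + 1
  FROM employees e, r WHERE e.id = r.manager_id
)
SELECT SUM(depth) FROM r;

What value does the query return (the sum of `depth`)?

Base: id=9 (Raj), manager_id=7, depth 0.
Iteration 1: join on id=7 -> Bob (id 7, manager_id=3, depth 1).
Iteration 2: join on id=3 -> Sara (id 3, manager_id=1, depth 2).
Iteration 3: join on id=1 -> Pam (id 1, manager_id=NULL, depth 3).
Iteration 4: manager_id is NULL; no match; recursion stops.
SUM(depth) = 0 + 1 + 2 + 3 = 6.

6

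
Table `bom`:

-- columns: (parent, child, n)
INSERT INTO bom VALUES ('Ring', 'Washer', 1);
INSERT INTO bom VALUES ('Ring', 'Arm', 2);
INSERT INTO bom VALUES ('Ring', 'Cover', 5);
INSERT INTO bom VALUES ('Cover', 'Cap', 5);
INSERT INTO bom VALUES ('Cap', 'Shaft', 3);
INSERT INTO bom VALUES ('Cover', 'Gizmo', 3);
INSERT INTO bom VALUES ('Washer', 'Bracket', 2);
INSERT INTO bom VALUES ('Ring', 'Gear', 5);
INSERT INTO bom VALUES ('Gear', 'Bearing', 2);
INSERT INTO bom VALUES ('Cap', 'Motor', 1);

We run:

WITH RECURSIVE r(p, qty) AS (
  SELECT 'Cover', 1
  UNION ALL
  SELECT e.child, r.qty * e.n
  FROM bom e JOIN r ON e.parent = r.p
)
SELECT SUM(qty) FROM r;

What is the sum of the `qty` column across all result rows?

Base: (Cover, qty=1).
Iteration 1: components of {Cover} -> Cap = 1*5 = 5, Gizmo = 1*3 = 3.
Iteration 2: components of {Cap,Gizmo} -> Motor = 5*1 = 5, Shaft = 5*3 = 15.
Iteration 3: no further components; recursion stops.
SUM(qty) = 1 + 5 + 3 + 15 + 5 = 29.

29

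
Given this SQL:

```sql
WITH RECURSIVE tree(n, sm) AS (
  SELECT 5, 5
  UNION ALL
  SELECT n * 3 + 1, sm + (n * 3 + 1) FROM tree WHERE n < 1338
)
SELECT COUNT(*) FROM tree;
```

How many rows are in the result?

7

Base: n=5, sm=5.
Iteration 1: 5 < 1338 holds -> n = 5 * 3 + 1 = 16, sm = 5 + 16 = 21.
Iteration 2: 16 < 1338 holds -> n = 16 * 3 + 1 = 49, sm = 21 + 49 = 70.
Iteration 3: 49 < 1338 holds -> n = 49 * 3 + 1 = 148, sm = 70 + 148 = 218.
Iteration 4: 148 < 1338 holds -> n = 148 * 3 + 1 = 445, sm = 218 + 445 = 663.
Iteration 5: 445 < 1338 holds -> n = 445 * 3 + 1 = 1336, sm = 663 + 1336 = 1999.
Iteration 6: 1336 < 1338 holds -> n = 1336 * 3 + 1 = 4009, sm = 1999 + 4009 = 6008.
Iteration 7: 4009 < 1338 fails; recursion stops.
Total rows emitted: 7.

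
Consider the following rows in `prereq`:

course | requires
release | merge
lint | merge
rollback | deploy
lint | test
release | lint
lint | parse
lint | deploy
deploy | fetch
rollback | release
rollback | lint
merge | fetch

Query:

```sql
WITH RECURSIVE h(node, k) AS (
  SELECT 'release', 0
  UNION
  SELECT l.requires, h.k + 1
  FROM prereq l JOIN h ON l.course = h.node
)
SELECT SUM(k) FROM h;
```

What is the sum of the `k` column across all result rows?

Base: (release, k=0).
Iteration 1: edges from {release} -> (lint, k=1), (merge, k=1).
Iteration 2: edges from {lint,merge} -> (deploy, k=2), (fetch, k=2), (merge, k=2), (parse, k=2), (test, k=2).
Iteration 3: edges from {deploy,fetch,merge,parse,test} -> (fetch, k=3). [UNION drops 1 duplicate row(s)]
Iteration 4: no outgoing edges from {fetch}; recursion stops.
SUM(k) = 0 + 1 + 1 + 2 + 2 + 2 + 2 + 2 + 3 = 15.

15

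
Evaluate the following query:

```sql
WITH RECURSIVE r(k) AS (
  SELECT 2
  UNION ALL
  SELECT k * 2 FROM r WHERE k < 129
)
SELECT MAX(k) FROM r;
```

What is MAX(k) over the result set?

Base: k=2.
Iteration 1: 2 < 129 holds -> k = 2 * 2 = 4.
Iteration 2: 4 < 129 holds -> k = 4 * 2 = 8.
Iteration 3: 8 < 129 holds -> k = 8 * 2 = 16.
Iteration 4: 16 < 129 holds -> k = 16 * 2 = 32.
Iteration 5: 32 < 129 holds -> k = 32 * 2 = 64.
Iteration 6: 64 < 129 holds -> k = 64 * 2 = 128.
Iteration 7: 128 < 129 holds -> k = 128 * 2 = 256.
Iteration 8: 256 < 129 fails; recursion stops.
k values: 2, 4, 8, 16, 32, 64, 128, 256; the maximum is 256.

256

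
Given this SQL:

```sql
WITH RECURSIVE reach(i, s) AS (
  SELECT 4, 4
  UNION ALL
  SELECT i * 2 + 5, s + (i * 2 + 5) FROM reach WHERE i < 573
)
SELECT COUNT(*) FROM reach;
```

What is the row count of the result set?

8

Base: i=4, s=4.
Iteration 1: 4 < 573 holds -> i = 4 * 2 + 5 = 13, s = 4 + 13 = 17.
Iteration 2: 13 < 573 holds -> i = 13 * 2 + 5 = 31, s = 17 + 31 = 48.
Iteration 3: 31 < 573 holds -> i = 31 * 2 + 5 = 67, s = 48 + 67 = 115.
Iteration 4: 67 < 573 holds -> i = 67 * 2 + 5 = 139, s = 115 + 139 = 254.
Iteration 5: 139 < 573 holds -> i = 139 * 2 + 5 = 283, s = 254 + 283 = 537.
Iteration 6: 283 < 573 holds -> i = 283 * 2 + 5 = 571, s = 537 + 571 = 1108.
Iteration 7: 571 < 573 holds -> i = 571 * 2 + 5 = 1147, s = 1108 + 1147 = 2255.
Iteration 8: 1147 < 573 fails; recursion stops.
Total rows emitted: 8.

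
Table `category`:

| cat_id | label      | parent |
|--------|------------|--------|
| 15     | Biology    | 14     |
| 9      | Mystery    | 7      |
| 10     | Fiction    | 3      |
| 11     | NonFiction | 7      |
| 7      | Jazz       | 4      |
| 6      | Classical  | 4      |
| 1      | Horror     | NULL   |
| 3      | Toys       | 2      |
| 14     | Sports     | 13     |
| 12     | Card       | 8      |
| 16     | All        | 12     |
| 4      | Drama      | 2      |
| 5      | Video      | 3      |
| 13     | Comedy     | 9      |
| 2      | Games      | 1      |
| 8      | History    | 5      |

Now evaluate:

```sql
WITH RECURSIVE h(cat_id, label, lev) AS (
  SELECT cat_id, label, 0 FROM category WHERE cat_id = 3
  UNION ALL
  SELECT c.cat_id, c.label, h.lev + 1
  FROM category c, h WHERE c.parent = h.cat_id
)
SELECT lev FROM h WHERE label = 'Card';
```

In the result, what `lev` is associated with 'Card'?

Base: cat_id=3 (Toys) at lev 0.
Iteration 1: rows with parent in {3} -> Video (id 5, lev 1), Fiction (id 10, lev 1).
Iteration 2: rows with parent in {5,10} -> History (id 8, lev 2).
Iteration 3: rows with parent in {8} -> Card (id 12, lev 3).
Iteration 4: rows with parent in {12} -> All (id 16, lev 4).
Iteration 5: no rows with parent in {16}; recursion stops.

3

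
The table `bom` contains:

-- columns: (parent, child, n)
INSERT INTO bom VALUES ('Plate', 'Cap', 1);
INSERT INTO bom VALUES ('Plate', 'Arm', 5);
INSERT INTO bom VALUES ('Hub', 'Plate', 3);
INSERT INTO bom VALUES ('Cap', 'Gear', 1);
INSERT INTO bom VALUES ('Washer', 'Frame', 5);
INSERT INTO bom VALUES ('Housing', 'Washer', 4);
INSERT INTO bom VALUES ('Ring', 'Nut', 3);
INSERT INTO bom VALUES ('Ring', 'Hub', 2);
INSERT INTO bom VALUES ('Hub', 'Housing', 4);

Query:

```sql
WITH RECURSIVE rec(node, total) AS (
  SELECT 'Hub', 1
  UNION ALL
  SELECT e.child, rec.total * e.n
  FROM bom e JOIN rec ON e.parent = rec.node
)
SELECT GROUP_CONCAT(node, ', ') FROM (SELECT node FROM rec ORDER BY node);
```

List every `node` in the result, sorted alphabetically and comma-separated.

Base: (Hub, total=1).
Iteration 1: components of {Hub} -> Housing = 1*4 = 4, Plate = 1*3 = 3.
Iteration 2: components of {Housing,Plate} -> Arm = 3*5 = 15, Cap = 3*1 = 3, Washer = 4*4 = 16.
Iteration 3: components of {Arm,Cap,Washer} -> Frame = 16*5 = 80, Gear = 3*1 = 3.
Iteration 4: no further components; recursion stops.

Arm, Cap, Frame, Gear, Housing, Hub, Plate, Washer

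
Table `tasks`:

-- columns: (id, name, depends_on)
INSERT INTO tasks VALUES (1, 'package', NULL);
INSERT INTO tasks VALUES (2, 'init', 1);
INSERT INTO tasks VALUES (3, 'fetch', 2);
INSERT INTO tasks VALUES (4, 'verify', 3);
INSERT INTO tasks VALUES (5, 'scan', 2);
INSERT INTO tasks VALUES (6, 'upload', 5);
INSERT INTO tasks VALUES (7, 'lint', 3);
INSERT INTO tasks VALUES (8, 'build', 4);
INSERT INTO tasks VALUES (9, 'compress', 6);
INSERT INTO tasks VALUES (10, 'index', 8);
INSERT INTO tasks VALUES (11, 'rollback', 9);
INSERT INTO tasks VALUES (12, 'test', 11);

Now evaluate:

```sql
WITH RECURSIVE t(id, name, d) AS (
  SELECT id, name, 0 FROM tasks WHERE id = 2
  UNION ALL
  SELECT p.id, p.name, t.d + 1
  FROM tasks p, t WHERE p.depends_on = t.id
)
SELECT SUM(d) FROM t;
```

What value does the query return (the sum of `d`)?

27

Base: id=2 (init) at d 0.
Iteration 1: rows with depends_on in {2} -> fetch (id 3, d 1), scan (id 5, d 1).
Iteration 2: rows with depends_on in {3,5} -> verify (id 4, d 2), upload (id 6, d 2), lint (id 7, d 2).
Iteration 3: rows with depends_on in {4,6,7} -> build (id 8, d 3), compress (id 9, d 3).
Iteration 4: rows with depends_on in {8,9} -> index (id 10, d 4), rollback (id 11, d 4).
Iteration 5: rows with depends_on in {10,11} -> test (id 12, d 5).
Iteration 6: no rows with depends_on in {12}; recursion stops.
SUM(d) = 0 + 1 + 1 + 2 + 2 + 2 + 3 + 3 + 4 + 4 + 5 = 27.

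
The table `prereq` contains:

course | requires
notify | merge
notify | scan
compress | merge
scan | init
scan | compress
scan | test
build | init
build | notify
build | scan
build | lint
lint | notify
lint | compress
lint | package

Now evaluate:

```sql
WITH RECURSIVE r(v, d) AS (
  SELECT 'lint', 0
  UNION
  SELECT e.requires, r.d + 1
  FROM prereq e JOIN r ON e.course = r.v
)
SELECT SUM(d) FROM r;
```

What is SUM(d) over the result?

Base: (lint, d=0).
Iteration 1: edges from {lint} -> (compress, d=1), (notify, d=1), (package, d=1).
Iteration 2: edges from {compress,notify,package} -> (merge, d=2), (scan, d=2). [UNION drops 1 duplicate row(s)]
Iteration 3: edges from {merge,scan} -> (compress, d=3), (init, d=3), (test, d=3).
Iteration 4: edges from {compress,init,test} -> (merge, d=4).
Iteration 5: no outgoing edges from {merge}; recursion stops.
SUM(d) = 0 + 1 + 1 + 1 + 2 + 2 + 3 + 3 + 3 + 4 = 20.

20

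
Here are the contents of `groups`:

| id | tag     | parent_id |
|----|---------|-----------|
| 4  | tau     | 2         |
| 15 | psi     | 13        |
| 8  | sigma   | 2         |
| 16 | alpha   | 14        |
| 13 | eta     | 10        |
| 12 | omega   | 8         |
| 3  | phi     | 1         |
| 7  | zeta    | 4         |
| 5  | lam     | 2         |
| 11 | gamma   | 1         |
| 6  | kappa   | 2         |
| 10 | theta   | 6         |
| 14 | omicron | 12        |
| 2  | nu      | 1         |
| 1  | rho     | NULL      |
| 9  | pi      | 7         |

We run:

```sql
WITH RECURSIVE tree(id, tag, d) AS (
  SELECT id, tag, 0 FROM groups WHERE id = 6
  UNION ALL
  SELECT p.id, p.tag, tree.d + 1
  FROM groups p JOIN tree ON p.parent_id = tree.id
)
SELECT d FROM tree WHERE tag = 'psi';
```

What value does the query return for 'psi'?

Base: id=6 (kappa) at d 0.
Iteration 1: rows with parent_id in {6} -> theta (id 10, d 1).
Iteration 2: rows with parent_id in {10} -> eta (id 13, d 2).
Iteration 3: rows with parent_id in {13} -> psi (id 15, d 3).
Iteration 4: no rows with parent_id in {15}; recursion stops.

3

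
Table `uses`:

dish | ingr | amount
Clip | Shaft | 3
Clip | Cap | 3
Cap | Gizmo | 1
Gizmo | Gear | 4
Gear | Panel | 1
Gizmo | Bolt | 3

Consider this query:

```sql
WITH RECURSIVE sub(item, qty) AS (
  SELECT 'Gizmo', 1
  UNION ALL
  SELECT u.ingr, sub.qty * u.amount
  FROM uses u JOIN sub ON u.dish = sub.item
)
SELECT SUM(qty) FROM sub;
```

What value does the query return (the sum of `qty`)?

Base: (Gizmo, qty=1).
Iteration 1: components of {Gizmo} -> Bolt = 1*3 = 3, Gear = 1*4 = 4.
Iteration 2: components of {Bolt,Gear} -> Panel = 4*1 = 4.
Iteration 3: no further components; recursion stops.
SUM(qty) = 1 + 4 + 3 + 4 = 12.

12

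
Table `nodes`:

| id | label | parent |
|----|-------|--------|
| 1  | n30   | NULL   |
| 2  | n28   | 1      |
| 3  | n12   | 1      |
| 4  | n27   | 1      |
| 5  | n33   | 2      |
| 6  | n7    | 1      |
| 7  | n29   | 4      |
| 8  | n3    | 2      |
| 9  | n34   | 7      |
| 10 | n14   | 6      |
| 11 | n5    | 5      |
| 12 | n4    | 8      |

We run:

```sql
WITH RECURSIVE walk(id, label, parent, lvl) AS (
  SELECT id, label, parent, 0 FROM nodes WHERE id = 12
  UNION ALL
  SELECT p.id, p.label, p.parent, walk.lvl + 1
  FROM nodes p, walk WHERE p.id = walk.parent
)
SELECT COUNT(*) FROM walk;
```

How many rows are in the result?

Base: id=12 (n4), parent=8, lvl 0.
Iteration 1: join on id=8 -> n3 (id 8, parent=2, lvl 1).
Iteration 2: join on id=2 -> n28 (id 2, parent=1, lvl 2).
Iteration 3: join on id=1 -> n30 (id 1, parent=NULL, lvl 3).
Iteration 4: parent is NULL; no match; recursion stops.
Total rows emitted: 4.

4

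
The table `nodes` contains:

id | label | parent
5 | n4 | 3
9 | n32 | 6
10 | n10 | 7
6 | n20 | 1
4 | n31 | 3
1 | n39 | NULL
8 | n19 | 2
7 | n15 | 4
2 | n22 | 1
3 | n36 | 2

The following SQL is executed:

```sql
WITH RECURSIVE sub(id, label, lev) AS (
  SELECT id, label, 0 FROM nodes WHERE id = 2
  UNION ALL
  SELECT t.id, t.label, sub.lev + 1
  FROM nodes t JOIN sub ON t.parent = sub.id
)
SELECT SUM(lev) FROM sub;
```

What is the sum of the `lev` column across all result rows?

Base: id=2 (n22) at lev 0.
Iteration 1: rows with parent in {2} -> n36 (id 3, lev 1), n19 (id 8, lev 1).
Iteration 2: rows with parent in {3,8} -> n31 (id 4, lev 2), n4 (id 5, lev 2).
Iteration 3: rows with parent in {4,5} -> n15 (id 7, lev 3).
Iteration 4: rows with parent in {7} -> n10 (id 10, lev 4).
Iteration 5: no rows with parent in {10}; recursion stops.
SUM(lev) = 0 + 1 + 1 + 2 + 2 + 3 + 4 = 13.

13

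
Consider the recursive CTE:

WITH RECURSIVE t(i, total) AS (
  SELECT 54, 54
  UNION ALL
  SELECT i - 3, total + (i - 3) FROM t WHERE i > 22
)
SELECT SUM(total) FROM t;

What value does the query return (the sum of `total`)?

Base: i=54, total=54.
Iteration 1: 54 > 22 holds -> i = 54 - 3 = 51, total = 54 + 51 = 105.
Iteration 2: 51 > 22 holds -> i = 51 - 3 = 48, total = 105 + 48 = 153.
Iteration 3: 48 > 22 holds -> i = 48 - 3 = 45, total = 153 + 45 = 198.
Iteration 4: 45 > 22 holds -> i = 45 - 3 = 42, total = 198 + 42 = 240.
Iteration 5: 42 > 22 holds -> i = 42 - 3 = 39, total = 240 + 39 = 279.
Iteration 6: 39 > 22 holds -> i = 39 - 3 = 36, total = 279 + 36 = 315.
Iteration 7: 36 > 22 holds -> i = 36 - 3 = 33, total = 315 + 33 = 348.
Iteration 8: 33 > 22 holds -> i = 33 - 3 = 30, total = 348 + 30 = 378.
Iteration 9: 30 > 22 holds -> i = 30 - 3 = 27, total = 378 + 27 = 405.
Iteration 10: 27 > 22 holds -> i = 27 - 3 = 24, total = 405 + 24 = 429.
Iteration 11: 24 > 22 holds -> i = 24 - 3 = 21, total = 429 + 21 = 450.
Iteration 12: 21 > 22 fails; recursion stops.
SUM(total) = 54 + 105 + 153 + 198 + 240 + 279 + 315 + 348 + 378 + 405 + 429 + 450 = 3354.

3354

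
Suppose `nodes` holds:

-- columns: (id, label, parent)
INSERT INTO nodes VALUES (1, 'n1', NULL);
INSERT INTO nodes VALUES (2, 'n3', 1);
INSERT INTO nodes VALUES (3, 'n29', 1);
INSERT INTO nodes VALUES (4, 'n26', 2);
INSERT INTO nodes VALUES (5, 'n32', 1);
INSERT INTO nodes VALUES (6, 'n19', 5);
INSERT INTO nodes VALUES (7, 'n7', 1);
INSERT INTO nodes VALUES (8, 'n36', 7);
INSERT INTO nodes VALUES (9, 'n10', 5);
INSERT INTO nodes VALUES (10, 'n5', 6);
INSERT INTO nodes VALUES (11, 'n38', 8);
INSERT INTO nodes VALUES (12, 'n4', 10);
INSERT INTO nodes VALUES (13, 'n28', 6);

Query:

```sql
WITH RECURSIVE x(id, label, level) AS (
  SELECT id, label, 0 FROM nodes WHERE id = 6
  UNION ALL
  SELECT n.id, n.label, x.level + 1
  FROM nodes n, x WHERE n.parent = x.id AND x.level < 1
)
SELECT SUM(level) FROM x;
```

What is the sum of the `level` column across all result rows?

2

Base: id=6 (n19) at level 0.
Iteration 1: rows with parent in {6} -> n5 (id 10, level 1), n28 (id 13, level 1).
Iteration 2: level < 1 fails for all current rows; recursion stops.
SUM(level) = 0 + 1 + 1 = 2.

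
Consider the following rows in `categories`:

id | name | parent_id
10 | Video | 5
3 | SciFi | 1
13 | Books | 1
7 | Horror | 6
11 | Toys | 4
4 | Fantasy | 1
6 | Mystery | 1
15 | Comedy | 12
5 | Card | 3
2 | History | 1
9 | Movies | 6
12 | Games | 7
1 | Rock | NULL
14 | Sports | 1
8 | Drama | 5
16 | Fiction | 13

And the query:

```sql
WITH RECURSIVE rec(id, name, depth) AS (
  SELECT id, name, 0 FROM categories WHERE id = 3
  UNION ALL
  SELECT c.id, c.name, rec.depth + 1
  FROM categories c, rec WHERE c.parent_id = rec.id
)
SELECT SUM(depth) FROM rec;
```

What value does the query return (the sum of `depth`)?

5

Base: id=3 (SciFi) at depth 0.
Iteration 1: rows with parent_id in {3} -> Card (id 5, depth 1).
Iteration 2: rows with parent_id in {5} -> Drama (id 8, depth 2), Video (id 10, depth 2).
Iteration 3: no rows with parent_id in {8,10}; recursion stops.
SUM(depth) = 0 + 1 + 2 + 2 = 5.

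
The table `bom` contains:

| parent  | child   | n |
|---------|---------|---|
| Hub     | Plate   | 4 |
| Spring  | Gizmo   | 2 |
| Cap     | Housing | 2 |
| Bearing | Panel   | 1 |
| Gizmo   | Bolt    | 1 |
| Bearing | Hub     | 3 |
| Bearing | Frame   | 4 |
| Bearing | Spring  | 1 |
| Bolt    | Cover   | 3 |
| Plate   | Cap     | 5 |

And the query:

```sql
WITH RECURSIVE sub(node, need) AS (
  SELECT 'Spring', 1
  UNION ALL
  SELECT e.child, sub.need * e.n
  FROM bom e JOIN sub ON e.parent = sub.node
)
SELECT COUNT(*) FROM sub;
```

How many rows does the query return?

Base: (Spring, need=1).
Iteration 1: components of {Spring} -> Gizmo = 1*2 = 2.
Iteration 2: components of {Gizmo} -> Bolt = 2*1 = 2.
Iteration 3: components of {Bolt} -> Cover = 2*3 = 6.
Iteration 4: no further components; recursion stops.
Total rows emitted: 4.

4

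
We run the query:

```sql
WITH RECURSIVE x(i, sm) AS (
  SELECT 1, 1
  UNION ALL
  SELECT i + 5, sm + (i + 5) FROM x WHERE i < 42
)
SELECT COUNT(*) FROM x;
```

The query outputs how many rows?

10

Base: i=1, sm=1.
Iteration 1: 1 < 42 holds -> i = 1 + 5 = 6, sm = 1 + 6 = 7.
Iteration 2: 6 < 42 holds -> i = 6 + 5 = 11, sm = 7 + 11 = 18.
Iteration 3: 11 < 42 holds -> i = 11 + 5 = 16, sm = 18 + 16 = 34.
Iteration 4: 16 < 42 holds -> i = 16 + 5 = 21, sm = 34 + 21 = 55.
Iteration 5: 21 < 42 holds -> i = 21 + 5 = 26, sm = 55 + 26 = 81.
Iteration 6: 26 < 42 holds -> i = 26 + 5 = 31, sm = 81 + 31 = 112.
Iteration 7: 31 < 42 holds -> i = 31 + 5 = 36, sm = 112 + 36 = 148.
Iteration 8: 36 < 42 holds -> i = 36 + 5 = 41, sm = 148 + 41 = 189.
Iteration 9: 41 < 42 holds -> i = 41 + 5 = 46, sm = 189 + 46 = 235.
Iteration 10: 46 < 42 fails; recursion stops.
Total rows emitted: 10.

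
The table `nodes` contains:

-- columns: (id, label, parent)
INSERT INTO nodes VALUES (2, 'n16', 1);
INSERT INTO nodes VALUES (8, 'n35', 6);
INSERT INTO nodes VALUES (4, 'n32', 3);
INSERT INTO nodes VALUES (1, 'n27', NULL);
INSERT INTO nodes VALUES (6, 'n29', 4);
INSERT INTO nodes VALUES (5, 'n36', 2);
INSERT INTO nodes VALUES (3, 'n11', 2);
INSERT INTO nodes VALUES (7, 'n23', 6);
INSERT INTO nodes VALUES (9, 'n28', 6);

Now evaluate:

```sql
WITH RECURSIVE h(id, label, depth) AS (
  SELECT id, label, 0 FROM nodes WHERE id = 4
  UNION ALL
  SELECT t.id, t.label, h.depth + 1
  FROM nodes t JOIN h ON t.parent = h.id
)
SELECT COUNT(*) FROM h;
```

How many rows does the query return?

5

Base: id=4 (n32) at depth 0.
Iteration 1: rows with parent in {4} -> n29 (id 6, depth 1).
Iteration 2: rows with parent in {6} -> n23 (id 7, depth 2), n35 (id 8, depth 2), n28 (id 9, depth 2).
Iteration 3: no rows with parent in {7,8,9}; recursion stops.
Total rows emitted: 5.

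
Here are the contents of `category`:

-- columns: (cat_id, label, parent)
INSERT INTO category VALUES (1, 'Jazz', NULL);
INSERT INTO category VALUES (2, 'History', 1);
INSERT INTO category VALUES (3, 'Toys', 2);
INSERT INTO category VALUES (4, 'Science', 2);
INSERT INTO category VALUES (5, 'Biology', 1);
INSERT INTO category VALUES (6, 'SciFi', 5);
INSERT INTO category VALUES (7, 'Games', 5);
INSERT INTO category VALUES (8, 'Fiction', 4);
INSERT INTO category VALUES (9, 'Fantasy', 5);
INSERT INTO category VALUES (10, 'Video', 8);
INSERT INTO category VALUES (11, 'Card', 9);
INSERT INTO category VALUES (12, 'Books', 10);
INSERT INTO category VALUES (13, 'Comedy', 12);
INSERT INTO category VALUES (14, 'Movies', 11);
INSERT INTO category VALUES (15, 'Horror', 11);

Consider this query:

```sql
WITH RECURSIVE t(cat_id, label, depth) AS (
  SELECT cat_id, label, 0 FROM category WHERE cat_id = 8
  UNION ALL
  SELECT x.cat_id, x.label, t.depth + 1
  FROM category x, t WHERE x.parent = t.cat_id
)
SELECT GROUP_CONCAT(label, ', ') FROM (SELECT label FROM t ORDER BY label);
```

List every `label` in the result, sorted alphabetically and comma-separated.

Base: cat_id=8 (Fiction) at depth 0.
Iteration 1: rows with parent in {8} -> Video (id 10, depth 1).
Iteration 2: rows with parent in {10} -> Books (id 12, depth 2).
Iteration 3: rows with parent in {12} -> Comedy (id 13, depth 3).
Iteration 4: no rows with parent in {13}; recursion stops.

Books, Comedy, Fiction, Video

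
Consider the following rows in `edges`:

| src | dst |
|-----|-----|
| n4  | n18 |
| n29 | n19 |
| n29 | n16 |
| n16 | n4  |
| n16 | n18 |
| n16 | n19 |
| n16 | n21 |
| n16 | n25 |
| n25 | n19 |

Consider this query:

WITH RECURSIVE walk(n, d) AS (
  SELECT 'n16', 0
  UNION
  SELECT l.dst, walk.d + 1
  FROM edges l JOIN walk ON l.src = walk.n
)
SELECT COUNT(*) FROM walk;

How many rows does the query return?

8

Base: (n16, d=0).
Iteration 1: edges from {n16} -> (n18, d=1), (n19, d=1), (n21, d=1), (n25, d=1), (n4, d=1).
Iteration 2: edges from {n18,n19,n21,n25,n4} -> (n18, d=2), (n19, d=2).
Iteration 3: no outgoing edges from {n18,n19}; recursion stops.
Total rows emitted: 8.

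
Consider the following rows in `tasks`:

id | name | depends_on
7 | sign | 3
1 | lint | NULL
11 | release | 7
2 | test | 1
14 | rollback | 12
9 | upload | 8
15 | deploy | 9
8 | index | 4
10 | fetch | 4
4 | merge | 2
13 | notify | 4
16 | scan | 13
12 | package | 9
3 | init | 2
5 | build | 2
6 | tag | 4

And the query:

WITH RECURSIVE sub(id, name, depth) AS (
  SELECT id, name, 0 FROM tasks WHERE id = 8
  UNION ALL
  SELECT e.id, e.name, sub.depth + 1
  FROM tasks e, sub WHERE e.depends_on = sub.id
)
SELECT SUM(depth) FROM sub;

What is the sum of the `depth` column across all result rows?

8

Base: id=8 (index) at depth 0.
Iteration 1: rows with depends_on in {8} -> upload (id 9, depth 1).
Iteration 2: rows with depends_on in {9} -> package (id 12, depth 2), deploy (id 15, depth 2).
Iteration 3: rows with depends_on in {12,15} -> rollback (id 14, depth 3).
Iteration 4: no rows with depends_on in {14}; recursion stops.
SUM(depth) = 0 + 1 + 2 + 2 + 3 = 8.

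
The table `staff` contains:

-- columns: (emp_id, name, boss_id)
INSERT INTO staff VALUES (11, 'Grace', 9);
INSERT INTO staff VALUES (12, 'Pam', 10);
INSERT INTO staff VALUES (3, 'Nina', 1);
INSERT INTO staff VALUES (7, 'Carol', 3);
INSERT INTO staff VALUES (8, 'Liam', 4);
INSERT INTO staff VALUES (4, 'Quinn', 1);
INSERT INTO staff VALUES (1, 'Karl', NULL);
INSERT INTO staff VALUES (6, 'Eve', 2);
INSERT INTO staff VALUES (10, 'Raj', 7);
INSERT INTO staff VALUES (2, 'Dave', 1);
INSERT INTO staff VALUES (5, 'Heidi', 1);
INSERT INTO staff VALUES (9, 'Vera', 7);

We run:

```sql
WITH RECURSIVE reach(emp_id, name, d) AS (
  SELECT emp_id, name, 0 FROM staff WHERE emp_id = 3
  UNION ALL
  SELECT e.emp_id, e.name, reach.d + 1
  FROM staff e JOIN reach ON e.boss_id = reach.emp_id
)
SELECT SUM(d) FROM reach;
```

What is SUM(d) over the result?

Base: emp_id=3 (Nina) at d 0.
Iteration 1: rows with boss_id in {3} -> Carol (id 7, d 1).
Iteration 2: rows with boss_id in {7} -> Vera (id 9, d 2), Raj (id 10, d 2).
Iteration 3: rows with boss_id in {9,10} -> Grace (id 11, d 3), Pam (id 12, d 3).
Iteration 4: no rows with boss_id in {11,12}; recursion stops.
SUM(d) = 0 + 1 + 2 + 2 + 3 + 3 = 11.

11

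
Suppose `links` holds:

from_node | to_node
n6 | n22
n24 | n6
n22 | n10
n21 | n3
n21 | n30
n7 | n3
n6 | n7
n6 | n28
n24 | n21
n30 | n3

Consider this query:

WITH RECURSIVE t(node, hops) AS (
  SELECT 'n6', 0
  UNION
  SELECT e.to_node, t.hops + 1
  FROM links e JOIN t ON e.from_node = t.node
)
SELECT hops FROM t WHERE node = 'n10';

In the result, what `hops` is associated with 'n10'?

2

Base: (n6, hops=0).
Iteration 1: edges from {n6} -> (n22, hops=1), (n28, hops=1), (n7, hops=1).
Iteration 2: edges from {n22,n28,n7} -> (n10, hops=2), (n3, hops=2).
Iteration 3: no outgoing edges from {n10,n3}; recursion stops.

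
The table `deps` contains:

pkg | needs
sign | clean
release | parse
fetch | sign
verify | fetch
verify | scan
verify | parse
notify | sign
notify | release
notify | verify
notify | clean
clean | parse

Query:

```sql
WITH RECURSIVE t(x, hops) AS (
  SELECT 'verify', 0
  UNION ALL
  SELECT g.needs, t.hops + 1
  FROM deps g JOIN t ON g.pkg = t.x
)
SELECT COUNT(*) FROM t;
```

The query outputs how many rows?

7

Base: (verify, hops=0).
Iteration 1: edges from {verify} -> (fetch, hops=1), (parse, hops=1), (scan, hops=1).
Iteration 2: edges from {fetch,parse,scan} -> (sign, hops=2).
Iteration 3: edges from {sign} -> (clean, hops=3).
Iteration 4: edges from {clean} -> (parse, hops=4).
Iteration 5: no outgoing edges from {parse}; recursion stops.
Total rows emitted: 7.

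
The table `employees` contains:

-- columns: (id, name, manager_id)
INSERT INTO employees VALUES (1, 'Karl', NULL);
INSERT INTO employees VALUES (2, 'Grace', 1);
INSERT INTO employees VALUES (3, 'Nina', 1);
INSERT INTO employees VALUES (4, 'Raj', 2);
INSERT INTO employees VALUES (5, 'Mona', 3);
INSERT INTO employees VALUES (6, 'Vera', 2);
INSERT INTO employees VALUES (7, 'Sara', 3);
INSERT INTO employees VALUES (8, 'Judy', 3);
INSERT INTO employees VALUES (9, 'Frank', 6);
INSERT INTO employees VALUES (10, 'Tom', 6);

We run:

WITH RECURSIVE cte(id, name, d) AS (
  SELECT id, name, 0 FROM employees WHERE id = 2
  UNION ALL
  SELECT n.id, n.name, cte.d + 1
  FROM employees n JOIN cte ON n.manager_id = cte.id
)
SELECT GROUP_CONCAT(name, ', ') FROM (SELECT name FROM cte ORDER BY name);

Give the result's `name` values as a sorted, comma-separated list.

Frank, Grace, Raj, Tom, Vera

Base: id=2 (Grace) at d 0.
Iteration 1: rows with manager_id in {2} -> Raj (id 4, d 1), Vera (id 6, d 1).
Iteration 2: rows with manager_id in {4,6} -> Frank (id 9, d 2), Tom (id 10, d 2).
Iteration 3: no rows with manager_id in {9,10}; recursion stops.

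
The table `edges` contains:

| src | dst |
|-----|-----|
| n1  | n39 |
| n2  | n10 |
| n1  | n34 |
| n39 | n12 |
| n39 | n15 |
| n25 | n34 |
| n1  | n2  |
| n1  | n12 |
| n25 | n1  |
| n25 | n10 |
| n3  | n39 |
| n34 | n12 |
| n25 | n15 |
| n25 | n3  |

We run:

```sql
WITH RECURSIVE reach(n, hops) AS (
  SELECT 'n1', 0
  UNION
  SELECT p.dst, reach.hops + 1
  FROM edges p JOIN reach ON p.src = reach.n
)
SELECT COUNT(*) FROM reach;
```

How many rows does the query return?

Base: (n1, hops=0).
Iteration 1: edges from {n1} -> (n12, hops=1), (n2, hops=1), (n34, hops=1), (n39, hops=1).
Iteration 2: edges from {n12,n2,n34,n39} -> (n10, hops=2), (n12, hops=2), (n15, hops=2). [UNION drops 1 duplicate row(s)]
Iteration 3: no outgoing edges from {n10,n12,n15}; recursion stops.
Total rows emitted: 8.

8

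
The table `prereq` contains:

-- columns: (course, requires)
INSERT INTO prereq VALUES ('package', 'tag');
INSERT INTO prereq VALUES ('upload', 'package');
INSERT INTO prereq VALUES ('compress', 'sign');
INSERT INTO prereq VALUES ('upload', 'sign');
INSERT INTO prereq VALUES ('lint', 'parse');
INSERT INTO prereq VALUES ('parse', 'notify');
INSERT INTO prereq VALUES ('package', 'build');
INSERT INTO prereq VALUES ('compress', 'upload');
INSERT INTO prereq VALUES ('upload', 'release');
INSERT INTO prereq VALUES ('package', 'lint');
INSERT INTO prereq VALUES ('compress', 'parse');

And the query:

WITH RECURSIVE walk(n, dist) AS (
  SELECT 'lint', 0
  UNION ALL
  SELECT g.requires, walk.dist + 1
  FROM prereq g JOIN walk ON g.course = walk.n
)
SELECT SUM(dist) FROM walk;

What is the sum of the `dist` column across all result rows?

Base: (lint, dist=0).
Iteration 1: edges from {lint} -> (parse, dist=1).
Iteration 2: edges from {parse} -> (notify, dist=2).
Iteration 3: no outgoing edges from {notify}; recursion stops.
SUM(dist) = 0 + 1 + 2 = 3.

3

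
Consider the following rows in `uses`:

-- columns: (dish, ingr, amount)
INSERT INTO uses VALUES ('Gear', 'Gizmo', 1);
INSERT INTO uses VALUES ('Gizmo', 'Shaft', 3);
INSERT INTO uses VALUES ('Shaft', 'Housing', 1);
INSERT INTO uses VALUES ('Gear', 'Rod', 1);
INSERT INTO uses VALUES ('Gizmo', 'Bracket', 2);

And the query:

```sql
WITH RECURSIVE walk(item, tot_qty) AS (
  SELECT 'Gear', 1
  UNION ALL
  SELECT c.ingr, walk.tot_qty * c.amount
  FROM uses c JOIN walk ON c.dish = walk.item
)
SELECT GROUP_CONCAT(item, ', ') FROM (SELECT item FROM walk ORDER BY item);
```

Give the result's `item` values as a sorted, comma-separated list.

Base: (Gear, tot_qty=1).
Iteration 1: components of {Gear} -> Gizmo = 1*1 = 1, Rod = 1*1 = 1.
Iteration 2: components of {Gizmo,Rod} -> Bracket = 1*2 = 2, Shaft = 1*3 = 3.
Iteration 3: components of {Bracket,Shaft} -> Housing = 3*1 = 3.
Iteration 4: no further components; recursion stops.

Bracket, Gear, Gizmo, Housing, Rod, Shaft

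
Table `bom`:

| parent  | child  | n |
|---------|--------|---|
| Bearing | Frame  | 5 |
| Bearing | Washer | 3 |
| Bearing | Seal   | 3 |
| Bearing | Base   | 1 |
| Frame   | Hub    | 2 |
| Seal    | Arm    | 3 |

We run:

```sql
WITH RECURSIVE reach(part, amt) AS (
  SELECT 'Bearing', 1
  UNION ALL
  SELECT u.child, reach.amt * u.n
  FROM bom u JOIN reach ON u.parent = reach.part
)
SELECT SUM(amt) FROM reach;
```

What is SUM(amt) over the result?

32

Base: (Bearing, amt=1).
Iteration 1: components of {Bearing} -> Base = 1*1 = 1, Frame = 1*5 = 5, Seal = 1*3 = 3, Washer = 1*3 = 3.
Iteration 2: components of {Base,Frame,Seal,Washer} -> Arm = 3*3 = 9, Hub = 5*2 = 10.
Iteration 3: no further components; recursion stops.
SUM(amt) = 1 + 5 + 3 + 3 + 1 + 10 + 9 = 32.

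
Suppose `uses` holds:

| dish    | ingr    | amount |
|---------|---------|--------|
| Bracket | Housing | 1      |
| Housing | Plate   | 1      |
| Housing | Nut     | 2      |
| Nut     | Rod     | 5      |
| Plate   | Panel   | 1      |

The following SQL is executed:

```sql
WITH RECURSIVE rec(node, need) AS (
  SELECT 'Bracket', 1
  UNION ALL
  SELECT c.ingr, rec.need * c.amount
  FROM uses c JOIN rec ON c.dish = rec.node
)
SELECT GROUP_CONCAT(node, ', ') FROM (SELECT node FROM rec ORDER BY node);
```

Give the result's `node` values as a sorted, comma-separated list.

Base: (Bracket, need=1).
Iteration 1: components of {Bracket} -> Housing = 1*1 = 1.
Iteration 2: components of {Housing} -> Nut = 1*2 = 2, Plate = 1*1 = 1.
Iteration 3: components of {Nut,Plate} -> Panel = 1*1 = 1, Rod = 2*5 = 10.
Iteration 4: no further components; recursion stops.

Bracket, Housing, Nut, Panel, Plate, Rod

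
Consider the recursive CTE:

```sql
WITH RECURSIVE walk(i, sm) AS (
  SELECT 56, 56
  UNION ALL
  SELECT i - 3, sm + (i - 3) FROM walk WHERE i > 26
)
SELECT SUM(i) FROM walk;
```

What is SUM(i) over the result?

451

Base: i=56, sm=56.
Iteration 1: 56 > 26 holds -> i = 56 - 3 = 53, sm = 56 + 53 = 109.
Iteration 2: 53 > 26 holds -> i = 53 - 3 = 50, sm = 109 + 50 = 159.
Iteration 3: 50 > 26 holds -> i = 50 - 3 = 47, sm = 159 + 47 = 206.
Iteration 4: 47 > 26 holds -> i = 47 - 3 = 44, sm = 206 + 44 = 250.
Iteration 5: 44 > 26 holds -> i = 44 - 3 = 41, sm = 250 + 41 = 291.
Iteration 6: 41 > 26 holds -> i = 41 - 3 = 38, sm = 291 + 38 = 329.
Iteration 7: 38 > 26 holds -> i = 38 - 3 = 35, sm = 329 + 35 = 364.
Iteration 8: 35 > 26 holds -> i = 35 - 3 = 32, sm = 364 + 32 = 396.
Iteration 9: 32 > 26 holds -> i = 32 - 3 = 29, sm = 396 + 29 = 425.
Iteration 10: 29 > 26 holds -> i = 29 - 3 = 26, sm = 425 + 26 = 451.
Iteration 11: 26 > 26 fails; recursion stops.
SUM(i) = 56 + 53 + 50 + 47 + 44 + 41 + 38 + 35 + 32 + 29 + 26 = 451.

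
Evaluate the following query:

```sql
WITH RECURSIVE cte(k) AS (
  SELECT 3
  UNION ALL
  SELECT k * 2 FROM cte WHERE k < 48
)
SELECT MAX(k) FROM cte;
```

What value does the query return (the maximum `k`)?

48

Base: k=3.
Iteration 1: 3 < 48 holds -> k = 3 * 2 = 6.
Iteration 2: 6 < 48 holds -> k = 6 * 2 = 12.
Iteration 3: 12 < 48 holds -> k = 12 * 2 = 24.
Iteration 4: 24 < 48 holds -> k = 24 * 2 = 48.
Iteration 5: 48 < 48 fails; recursion stops.
k values: 3, 6, 12, 24, 48; the maximum is 48.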